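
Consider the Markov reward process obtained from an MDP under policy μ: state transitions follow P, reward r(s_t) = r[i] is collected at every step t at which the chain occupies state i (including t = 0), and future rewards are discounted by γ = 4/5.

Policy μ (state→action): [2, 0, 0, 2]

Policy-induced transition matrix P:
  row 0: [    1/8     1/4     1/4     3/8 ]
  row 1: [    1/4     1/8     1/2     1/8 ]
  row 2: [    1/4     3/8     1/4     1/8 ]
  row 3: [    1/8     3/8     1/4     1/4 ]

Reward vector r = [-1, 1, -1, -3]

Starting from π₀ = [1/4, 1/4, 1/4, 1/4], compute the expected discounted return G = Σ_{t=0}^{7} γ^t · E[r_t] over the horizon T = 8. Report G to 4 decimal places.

G = -3.6807

t=0: π = [0.2500, 0.2500, 0.2500, 0.2500], E[r] = -1.0000, γ^t·E[r] = -1.000000, running G = -1.000000
t=1: π = [0.1875, 0.2813, 0.3125, 0.2188], E[r] = -0.8750, γ^t·E[r] = -0.700000, running G = -1.700000
t=2: π = [0.1992, 0.2813, 0.3203, 0.1992], E[r] = -0.8359, γ^t·E[r] = -0.535000, running G = -2.235000
t=3: π = [0.2002, 0.2798, 0.3203, 0.1997], E[r] = -0.8398, γ^t·E[r] = -0.430000, running G = -2.665000
t=4: π = [0.2000, 0.2800, 0.3199, 0.2000], E[r] = -0.8400, γ^t·E[r] = -0.344050, running G = -3.009050
t=5: π = [0.2000, 0.2800, 0.3200, 0.2000], E[r] = -0.8400, γ^t·E[r] = -0.275260, running G = -3.284310
t=6: π = [0.2000, 0.2800, 0.3200, 0.2000], E[r] = -0.8400, γ^t·E[r] = -0.220200, running G = -3.504510
t=7: π = [0.2000, 0.2800, 0.3200, 0.2000], E[r] = -0.8400, γ^t·E[r] = -0.176161, running G = -3.680671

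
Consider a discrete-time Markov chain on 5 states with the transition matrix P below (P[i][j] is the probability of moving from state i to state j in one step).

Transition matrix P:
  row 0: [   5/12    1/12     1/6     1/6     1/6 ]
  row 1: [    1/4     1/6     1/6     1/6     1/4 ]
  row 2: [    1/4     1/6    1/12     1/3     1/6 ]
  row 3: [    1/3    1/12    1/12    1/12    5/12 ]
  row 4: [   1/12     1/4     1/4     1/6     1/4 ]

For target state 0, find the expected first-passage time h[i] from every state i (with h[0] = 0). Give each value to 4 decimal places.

First-step conditioning: h[0] = 0; for i ≠ 0, h[i] = 1 + Σ_k P[i][k]·h[k].
  h[1] = 1 + 1/6·h[1] + 1/6·h[2] + 1/6·h[3] + 1/4·h[4]
  h[2] = 1 + 1/6·h[1] + 1/12·h[2] + 1/3·h[3] + 1/6·h[4]
  h[3] = 1 + 1/12·h[1] + 1/12·h[2] + 1/12·h[3] + 5/12·h[4]
  h[4] = 1 + 1/4·h[1] + 1/4·h[2] + 1/6·h[3] + 1/4·h[4]
Solving the 4×4 linear system over states ≠ 0 gives exactly h = [0, 24732/5453, 24228/5453, 23496/5453, 4116/779] (h[0] = 0 is the target).

h = [0.0000, 4.5355, 4.4431, 4.3088, 5.2837]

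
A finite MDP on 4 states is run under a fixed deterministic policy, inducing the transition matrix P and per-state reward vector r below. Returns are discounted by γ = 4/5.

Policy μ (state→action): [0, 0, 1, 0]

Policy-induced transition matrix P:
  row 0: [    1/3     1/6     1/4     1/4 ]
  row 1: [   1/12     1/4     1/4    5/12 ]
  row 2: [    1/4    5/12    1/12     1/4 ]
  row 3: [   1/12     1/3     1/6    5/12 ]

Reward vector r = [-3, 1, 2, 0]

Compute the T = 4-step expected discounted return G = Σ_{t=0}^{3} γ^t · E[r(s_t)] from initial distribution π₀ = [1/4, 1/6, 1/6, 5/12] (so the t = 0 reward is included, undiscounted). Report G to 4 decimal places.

t=0: π = [0.2500, 0.1667, 0.1667, 0.4167], E[r] = -0.2500, γ^t·E[r] = -0.250000, running G = -0.250000
t=1: π = [0.1736, 0.2917, 0.1875, 0.3472], E[r] = 0.1458, γ^t·E[r] = 0.116667, running G = -0.133333
t=2: π = [0.1580, 0.2957, 0.1898, 0.3565], E[r] = 0.2014, γ^t·E[r] = 0.128889, running G = -0.004444
t=3: π = [0.1545, 0.2982, 0.1887, 0.3587], E[r] = 0.2121, γ^t·E[r] = 0.108593, running G = 0.104148

G = 0.1041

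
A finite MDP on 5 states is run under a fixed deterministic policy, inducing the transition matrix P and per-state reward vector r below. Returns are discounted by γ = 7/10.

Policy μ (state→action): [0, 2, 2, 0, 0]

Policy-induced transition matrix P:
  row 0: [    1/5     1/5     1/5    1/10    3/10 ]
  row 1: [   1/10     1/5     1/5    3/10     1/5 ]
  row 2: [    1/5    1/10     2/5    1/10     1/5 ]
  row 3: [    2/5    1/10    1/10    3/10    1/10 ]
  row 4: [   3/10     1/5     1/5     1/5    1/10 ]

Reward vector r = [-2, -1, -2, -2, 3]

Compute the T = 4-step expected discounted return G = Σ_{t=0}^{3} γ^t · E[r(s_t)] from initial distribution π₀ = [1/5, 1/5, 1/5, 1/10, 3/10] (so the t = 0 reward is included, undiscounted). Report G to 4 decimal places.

G = -1.7101

t=0: π = [0.2000, 0.2000, 0.2000, 0.1000, 0.3000], E[r] = -0.3000, γ^t·E[r] = -0.300000, running G = -0.300000
t=1: π = [0.2300, 0.1700, 0.2300, 0.1900, 0.1800], E[r] = -0.9300, γ^t·E[r] = -0.651000, running G = -0.951000
t=2: π = [0.2390, 0.1580, 0.2270, 0.1900, 0.1860], E[r] = -0.9120, γ^t·E[r] = -0.446880, running G = -1.397880
t=3: π = [0.2408, 0.1583, 0.2264, 0.1882, 0.1863], E[r] = -0.9102, γ^t·E[r] = -0.312199, running G = -1.710079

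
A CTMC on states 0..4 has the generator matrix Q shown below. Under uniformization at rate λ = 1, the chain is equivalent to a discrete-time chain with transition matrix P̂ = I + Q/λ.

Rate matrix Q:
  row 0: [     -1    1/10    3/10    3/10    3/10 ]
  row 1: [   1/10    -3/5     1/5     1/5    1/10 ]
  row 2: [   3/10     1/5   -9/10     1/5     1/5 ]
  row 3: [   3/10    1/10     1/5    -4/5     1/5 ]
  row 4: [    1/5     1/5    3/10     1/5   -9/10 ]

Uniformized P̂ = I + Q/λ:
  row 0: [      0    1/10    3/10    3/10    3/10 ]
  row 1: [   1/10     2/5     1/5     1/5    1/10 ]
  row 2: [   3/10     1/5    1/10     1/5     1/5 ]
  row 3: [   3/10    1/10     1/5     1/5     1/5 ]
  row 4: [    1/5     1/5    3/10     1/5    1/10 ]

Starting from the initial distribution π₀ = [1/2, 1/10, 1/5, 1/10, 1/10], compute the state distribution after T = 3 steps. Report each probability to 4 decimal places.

π = [0.1810, 0.1969, 0.2171, 0.2209, 0.1841]

t=0: π = [0.5000, 0.1000, 0.2000, 0.1000, 0.1000]
t=1: π = [0.1200, 0.1600, 0.2400, 0.2500, 0.2300]
t=2: π = [0.2090, 0.1950, 0.2110, 0.2120, 0.1730]
t=3: π = [0.1810, 0.1969, 0.2171, 0.2209, 0.1841]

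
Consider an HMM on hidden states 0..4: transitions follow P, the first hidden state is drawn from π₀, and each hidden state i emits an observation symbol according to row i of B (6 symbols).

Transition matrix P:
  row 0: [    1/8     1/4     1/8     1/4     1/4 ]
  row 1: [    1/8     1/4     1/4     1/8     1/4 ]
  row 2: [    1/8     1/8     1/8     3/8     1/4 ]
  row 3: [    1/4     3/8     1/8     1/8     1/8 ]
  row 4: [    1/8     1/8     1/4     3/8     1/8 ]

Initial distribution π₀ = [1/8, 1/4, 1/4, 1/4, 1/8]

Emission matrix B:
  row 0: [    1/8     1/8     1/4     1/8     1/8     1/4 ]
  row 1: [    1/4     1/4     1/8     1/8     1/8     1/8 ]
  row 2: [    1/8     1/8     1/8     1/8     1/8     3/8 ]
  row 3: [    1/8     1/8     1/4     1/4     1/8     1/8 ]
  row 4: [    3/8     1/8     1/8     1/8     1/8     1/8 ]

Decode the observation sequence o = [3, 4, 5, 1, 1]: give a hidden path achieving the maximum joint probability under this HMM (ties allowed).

t=0: δ = [1.562e-02, 3.125e-02, 3.125e-02, 6.250e-02, 1.562e-02]  (obs o_0=3)
t=1: δ = [1.953e-03, 2.930e-03, 9.766e-04, 1.465e-03, 9.766e-04]  ψ = [3, 3, 1, 2, 1]  (obs o_1=4)
t=2: δ = [9.155e-05, 9.155e-05, 2.747e-04, 6.104e-05, 9.155e-05]  ψ = [1, 1, 1, 0, 1]  (obs o_2=5)
t=3: δ = [4.292e-06, 8.583e-06, 4.292e-06, 1.287e-05, 8.583e-06]  ψ = [2, 2, 2, 2, 2]  (obs o_3=1)
t=4: δ = [4.023e-07, 1.207e-06, 2.682e-07, 4.023e-07, 2.682e-07]  ψ = [3, 3, 1, 4, 1]  (obs o_4=1)
backtrack: best end state = 1; path = [3, 1, 2, 3, 1]

path = [3, 1, 2, 3, 1]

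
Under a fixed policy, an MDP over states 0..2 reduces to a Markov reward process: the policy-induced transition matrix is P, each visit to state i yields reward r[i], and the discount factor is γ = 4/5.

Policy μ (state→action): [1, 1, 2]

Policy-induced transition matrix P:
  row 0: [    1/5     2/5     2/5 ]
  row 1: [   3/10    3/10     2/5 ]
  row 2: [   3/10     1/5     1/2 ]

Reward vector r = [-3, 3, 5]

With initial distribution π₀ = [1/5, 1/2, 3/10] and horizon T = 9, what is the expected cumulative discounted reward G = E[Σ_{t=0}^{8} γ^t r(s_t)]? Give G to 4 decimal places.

G = 9.8410

t=0: π = [0.2000, 0.5000, 0.3000], E[r] = 2.4000, γ^t·E[r] = 2.400000, running G = 2.400000
t=1: π = [0.2800, 0.2900, 0.4300], E[r] = 2.1800, γ^t·E[r] = 1.744000, running G = 4.144000
t=2: π = [0.2720, 0.2850, 0.4430], E[r] = 2.2540, γ^t·E[r] = 1.442560, running G = 5.586560
t=3: π = [0.2728, 0.2829, 0.4443], E[r] = 2.2518, γ^t·E[r] = 1.152922, running G = 6.739482
t=4: π = [0.2727, 0.2829, 0.4444], E[r] = 2.2525, γ^t·E[r] = 0.922640, running G = 7.662122
t=5: π = [0.2727, 0.2828, 0.4444], E[r] = 2.2525, γ^t·E[r] = 0.738105, running G = 8.400227
t=6: π = [0.2727, 0.2828, 0.4444], E[r] = 2.2525, γ^t·E[r] = 0.590486, running G = 8.990713
t=7: π = [0.2727, 0.2828, 0.4444], E[r] = 2.2525, γ^t·E[r] = 0.472389, running G = 9.463102
t=8: π = [0.2727, 0.2828, 0.4444], E[r] = 2.2525, γ^t·E[r] = 0.377911, running G = 9.841013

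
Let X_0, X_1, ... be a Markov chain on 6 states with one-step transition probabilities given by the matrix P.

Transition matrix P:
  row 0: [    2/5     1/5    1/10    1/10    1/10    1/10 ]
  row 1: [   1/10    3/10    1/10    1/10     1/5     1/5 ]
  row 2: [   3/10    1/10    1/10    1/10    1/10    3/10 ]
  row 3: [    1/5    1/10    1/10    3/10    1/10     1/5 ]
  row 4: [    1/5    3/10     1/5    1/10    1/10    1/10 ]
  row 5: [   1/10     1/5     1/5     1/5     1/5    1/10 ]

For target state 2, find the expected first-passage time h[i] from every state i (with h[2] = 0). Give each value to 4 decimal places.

h = [7.8607, 7.6741, 0.0000, 7.7747, 7.0560, 6.9856]

First-step conditioning: h[2] = 0; for i ≠ 2, h[i] = 1 + Σ_k P[i][k]·h[k].
  h[0] = 1 + 2/5·h[0] + 1/5·h[1] + 1/10·h[3] + 1/10·h[4] + 1/10·h[5]
  h[1] = 1 + 1/10·h[0] + 3/10·h[1] + 1/10·h[3] + 1/5·h[4] + 1/5·h[5]
  h[3] = 1 + 1/5·h[0] + 1/10·h[1] + 3/10·h[3] + 1/10·h[4] + 1/5·h[5]
  h[4] = 1 + 1/5·h[0] + 3/10·h[1] + 1/10·h[3] + 1/10·h[4] + 1/10·h[5]
  h[5] = 1 + 1/10·h[0] + 1/5·h[1] + 1/5·h[3] + 1/5·h[4] + 1/10·h[5]
Solving the 5×5 linear system over states ≠ 2 gives exactly h = [70330/8947, 68660/8947, 0, 69560/8947, 63130/8947, 62500/8947] (h[2] = 0 is the target).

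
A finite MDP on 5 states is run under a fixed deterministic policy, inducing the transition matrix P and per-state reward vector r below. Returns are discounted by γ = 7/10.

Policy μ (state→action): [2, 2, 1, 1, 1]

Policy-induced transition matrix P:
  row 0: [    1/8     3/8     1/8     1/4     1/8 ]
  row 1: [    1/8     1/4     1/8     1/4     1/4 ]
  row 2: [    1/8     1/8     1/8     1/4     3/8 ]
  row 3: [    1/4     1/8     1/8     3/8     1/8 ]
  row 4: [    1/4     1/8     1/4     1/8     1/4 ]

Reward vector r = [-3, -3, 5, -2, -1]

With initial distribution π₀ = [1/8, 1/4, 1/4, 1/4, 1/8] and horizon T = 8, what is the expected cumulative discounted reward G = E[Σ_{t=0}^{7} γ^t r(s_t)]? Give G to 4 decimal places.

G = -2.8796

t=0: π = [0.1250, 0.2500, 0.2500, 0.2500, 0.1250], E[r] = -0.5000, γ^t·E[r] = -0.500000, running G = -0.500000
t=1: π = [0.1719, 0.1875, 0.1406, 0.2656, 0.2344], E[r] = -1.1406, γ^t·E[r] = -0.798438, running G = -1.298438
t=2: π = [0.1875, 0.1914, 0.1543, 0.2539, 0.2129], E[r] = -1.0859, γ^t·E[r] = -0.532109, running G = -1.830547
t=3: π = [0.1833, 0.1958, 0.1516, 0.2551, 0.2141], E[r] = -1.1038, γ^t·E[r] = -0.378590, running G = -2.209136
t=4: π = [0.1837, 0.1953, 0.1518, 0.2551, 0.2141], E[r] = -1.1025, γ^t·E[r] = -0.264705, running G = -2.473841
t=5: π = [0.1837, 0.1953, 0.1518, 0.2551, 0.2141], E[r] = -1.1025, γ^t·E[r] = -0.185295, running G = -2.659137
t=6: π = [0.1837, 0.1953, 0.1518, 0.2551, 0.2141], E[r] = -1.1025, γ^t·E[r] = -0.129709, running G = -2.788846
t=7: π = [0.1837, 0.1953, 0.1518, 0.2551, 0.2141], E[r] = -1.1025, γ^t·E[r] = -0.090796, running G = -2.879642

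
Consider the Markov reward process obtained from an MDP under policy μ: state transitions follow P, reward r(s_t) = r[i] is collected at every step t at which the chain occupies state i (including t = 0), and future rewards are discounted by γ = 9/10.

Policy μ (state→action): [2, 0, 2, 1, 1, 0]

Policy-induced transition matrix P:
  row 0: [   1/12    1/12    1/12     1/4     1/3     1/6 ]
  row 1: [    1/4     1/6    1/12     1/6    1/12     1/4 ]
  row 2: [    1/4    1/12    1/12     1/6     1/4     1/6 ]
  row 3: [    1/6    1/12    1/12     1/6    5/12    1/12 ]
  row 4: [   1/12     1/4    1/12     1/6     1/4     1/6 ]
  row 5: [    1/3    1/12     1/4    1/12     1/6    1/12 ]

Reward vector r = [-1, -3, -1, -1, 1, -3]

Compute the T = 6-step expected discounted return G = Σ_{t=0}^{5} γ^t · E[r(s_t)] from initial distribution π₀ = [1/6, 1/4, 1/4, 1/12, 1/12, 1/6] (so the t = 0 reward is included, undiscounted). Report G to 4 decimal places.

t=0: π = [0.1667, 0.2500, 0.2500, 0.0833, 0.0833, 0.1667], E[r] = -1.6667, γ^t·E[r] = -1.666667, running G = -1.666667
t=1: π = [0.2153, 0.1181, 0.1111, 0.1667, 0.2222, 0.1667], E[r] = -1.1250, γ^t·E[r] = -1.012500, running G = -2.679167
t=2: π = [0.1771, 0.1302, 0.1111, 0.1707, 0.2622, 0.1487], E[r] = -1.0336, γ^t·E[r] = -0.837188, running G = -3.516354
t=3: π = [0.1750, 0.1379, 0.1081, 0.1690, 0.2591, 0.1509], E[r] = -1.0593, γ^t·E[r] = -0.772242, running G = -4.288596
t=4: π = [0.1761, 0.1380, 0.1085, 0.1687, 0.2572, 0.1515], E[r] = -1.0646, γ^t·E[r] = -0.698493, running G = -4.987090
t=5: π = [0.1763, 0.1377, 0.1086, 0.1687, 0.2572, 0.1515], E[r] = -1.0640, γ^t·E[r] = -0.628308, running G = -5.615398

G = -5.6154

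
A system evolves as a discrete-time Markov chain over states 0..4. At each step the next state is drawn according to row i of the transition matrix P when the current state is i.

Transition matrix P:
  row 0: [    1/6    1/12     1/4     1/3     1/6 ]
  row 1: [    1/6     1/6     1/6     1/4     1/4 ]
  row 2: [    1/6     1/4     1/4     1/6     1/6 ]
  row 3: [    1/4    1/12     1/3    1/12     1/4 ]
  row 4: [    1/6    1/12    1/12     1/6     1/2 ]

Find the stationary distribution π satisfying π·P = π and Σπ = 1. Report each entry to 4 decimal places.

π = [0.1827, 0.1285, 0.2069, 0.1918, 0.2900]

Balance equations π_j = Σ_i π_i·P[i][j]:
  π_0 = 1/6·π_0 + 1/6·π_1 + 1/6·π_2 + 1/4·π_3 + 1/6·π_4
  π_1 = 1/12·π_0 + 1/6·π_1 + 1/4·π_2 + 1/12·π_3 + 1/12·π_4
  π_2 = 1/4·π_0 + 1/6·π_1 + 1/4·π_2 + 1/3·π_3 + 1/12·π_4
  π_3 = 1/3·π_0 + 1/4·π_1 + 1/6·π_2 + 1/12·π_3 + 1/6·π_4
  normalize: π_0 + π_1 + π_2 + π_3 + π_4 = 1
Solving the linear system gives exactly π = [756/4139, 532/4139, 1713/8278, 794/4139, 2401/8278].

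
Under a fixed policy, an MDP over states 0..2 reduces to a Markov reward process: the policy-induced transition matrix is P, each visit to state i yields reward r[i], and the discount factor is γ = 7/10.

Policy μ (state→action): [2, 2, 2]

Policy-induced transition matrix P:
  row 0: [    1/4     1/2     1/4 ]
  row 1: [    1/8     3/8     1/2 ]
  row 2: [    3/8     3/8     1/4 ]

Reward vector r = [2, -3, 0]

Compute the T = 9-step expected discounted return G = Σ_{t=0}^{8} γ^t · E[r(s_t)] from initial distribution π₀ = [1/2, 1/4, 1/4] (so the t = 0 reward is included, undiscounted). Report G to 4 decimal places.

t=0: π = [0.5000, 0.2500, 0.2500], E[r] = 0.2500, γ^t·E[r] = 0.250000, running G = 0.250000
t=1: π = [0.2500, 0.4375, 0.3125], E[r] = -0.8125, γ^t·E[r] = -0.568750, running G = -0.318750
t=2: π = [0.2344, 0.4063, 0.3594], E[r] = -0.7500, γ^t·E[r] = -0.367500, running G = -0.686250
t=3: π = [0.2441, 0.4043, 0.3516], E[r] = -0.7246, γ^t·E[r] = -0.248541, running G = -0.934791
t=4: π = [0.2434, 0.4055, 0.3511], E[r] = -0.7297, γ^t·E[r] = -0.175210, running G = -1.110001
t=5: π = [0.2432, 0.4054, 0.3514], E[r] = -0.7299, γ^t·E[r] = -0.122672, running G = -1.232673
t=6: π = [0.2432, 0.4054, 0.3514], E[r] = -0.7297, γ^t·E[r] = -0.085850, running G = -1.318523
t=7: π = [0.2432, 0.4054, 0.3513], E[r] = -0.7297, γ^t·E[r] = -0.060096, running G = -1.378619
t=8: π = [0.2432, 0.4054, 0.3514], E[r] = -0.7297, γ^t·E[r] = -0.042068, running G = -1.420686

G = -1.4207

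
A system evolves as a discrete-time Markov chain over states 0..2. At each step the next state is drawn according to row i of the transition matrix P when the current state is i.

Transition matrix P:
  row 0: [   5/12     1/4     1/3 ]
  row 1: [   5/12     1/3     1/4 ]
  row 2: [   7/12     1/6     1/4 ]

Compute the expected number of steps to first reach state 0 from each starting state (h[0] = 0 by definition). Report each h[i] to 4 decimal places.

First-step conditioning: h[0] = 0; for i ≠ 0, h[i] = 1 + Σ_k P[i][k]·h[k].
  h[1] = 1 + 1/3·h[1] + 1/4·h[2]
  h[2] = 1 + 1/6·h[1] + 1/4·h[2]
Solving the 2×2 linear system over states ≠ 0 gives exactly h = [0, 24/11, 20/11] (h[0] = 0 is the target).

h = [0.0000, 2.1818, 1.8182]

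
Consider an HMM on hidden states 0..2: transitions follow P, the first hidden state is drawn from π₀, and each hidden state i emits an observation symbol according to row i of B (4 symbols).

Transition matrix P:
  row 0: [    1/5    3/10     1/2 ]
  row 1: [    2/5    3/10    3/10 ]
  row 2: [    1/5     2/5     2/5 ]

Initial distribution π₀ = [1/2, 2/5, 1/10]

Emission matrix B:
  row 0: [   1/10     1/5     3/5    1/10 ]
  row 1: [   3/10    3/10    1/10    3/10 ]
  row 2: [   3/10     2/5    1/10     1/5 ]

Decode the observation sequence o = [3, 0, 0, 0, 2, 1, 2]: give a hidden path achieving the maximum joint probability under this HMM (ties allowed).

path = [1, 2, 2, 1, 0, 2, 0]

t=0: δ = [5.000e-02, 1.200e-01, 2.000e-02]  (obs o_0=3)
t=1: δ = [4.800e-03, 1.080e-02, 1.080e-02]  ψ = [1, 1, 1]  (obs o_1=0)
t=2: δ = [4.320e-04, 1.296e-03, 1.296e-03]  ψ = [1, 2, 2]  (obs o_2=0)
t=3: δ = [5.184e-05, 1.555e-04, 1.555e-04]  ψ = [1, 2, 2]  (obs o_3=0)
t=4: δ = [3.732e-05, 6.221e-06, 6.221e-06]  ψ = [1, 2, 2]  (obs o_4=2)
t=5: δ = [1.493e-06, 3.359e-06, 7.465e-06]  ψ = [0, 0, 0]  (obs o_5=1)
t=6: δ = [8.958e-07, 2.986e-07, 2.986e-07]  ψ = [2, 2, 2]  (obs o_6=2)
backtrack: best end state = 0; path = [1, 2, 2, 1, 0, 2, 0]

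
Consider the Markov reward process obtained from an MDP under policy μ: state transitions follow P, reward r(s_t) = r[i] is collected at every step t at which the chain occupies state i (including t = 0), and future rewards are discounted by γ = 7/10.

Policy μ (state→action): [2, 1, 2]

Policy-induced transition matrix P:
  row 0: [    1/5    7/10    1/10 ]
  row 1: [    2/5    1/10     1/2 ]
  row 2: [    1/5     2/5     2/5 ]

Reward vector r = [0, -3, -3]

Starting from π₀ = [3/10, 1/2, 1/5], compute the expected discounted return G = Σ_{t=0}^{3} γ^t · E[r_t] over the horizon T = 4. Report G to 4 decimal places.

t=0: π = [0.3000, 0.5000, 0.2000], E[r] = -2.1000, γ^t·E[r] = -2.100000, running G = -2.100000
t=1: π = [0.3000, 0.3400, 0.3600], E[r] = -2.1000, γ^t·E[r] = -1.470000, running G = -3.570000
t=2: π = [0.2680, 0.3880, 0.3440], E[r] = -2.1960, γ^t·E[r] = -1.076040, running G = -4.646040
t=3: π = [0.2776, 0.3640, 0.3584], E[r] = -2.1672, γ^t·E[r] = -0.743350, running G = -5.389390

G = -5.3894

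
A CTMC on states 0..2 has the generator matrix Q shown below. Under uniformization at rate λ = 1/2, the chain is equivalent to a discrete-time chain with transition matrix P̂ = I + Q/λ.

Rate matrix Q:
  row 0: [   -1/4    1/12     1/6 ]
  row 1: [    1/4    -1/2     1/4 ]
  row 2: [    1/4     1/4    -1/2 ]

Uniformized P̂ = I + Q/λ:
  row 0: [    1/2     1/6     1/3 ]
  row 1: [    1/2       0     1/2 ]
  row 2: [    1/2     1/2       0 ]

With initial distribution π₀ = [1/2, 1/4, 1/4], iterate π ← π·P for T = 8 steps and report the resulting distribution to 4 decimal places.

π = [0.5000, 0.2223, 0.2777]

t=0: π = [0.5000, 0.2500, 0.2500]
t=1: π = [0.5000, 0.2083, 0.2917]
t=2: π = [0.5000, 0.2292, 0.2708]
t=3: π = [0.5000, 0.2188, 0.2813]
t=4: π = [0.5000, 0.2240, 0.2760]
t=5: π = [0.5000, 0.2214, 0.2786]
t=6: π = [0.5000, 0.2227, 0.2773]
t=7: π = [0.5000, 0.2220, 0.2780]
t=8: π = [0.5000, 0.2223, 0.2777]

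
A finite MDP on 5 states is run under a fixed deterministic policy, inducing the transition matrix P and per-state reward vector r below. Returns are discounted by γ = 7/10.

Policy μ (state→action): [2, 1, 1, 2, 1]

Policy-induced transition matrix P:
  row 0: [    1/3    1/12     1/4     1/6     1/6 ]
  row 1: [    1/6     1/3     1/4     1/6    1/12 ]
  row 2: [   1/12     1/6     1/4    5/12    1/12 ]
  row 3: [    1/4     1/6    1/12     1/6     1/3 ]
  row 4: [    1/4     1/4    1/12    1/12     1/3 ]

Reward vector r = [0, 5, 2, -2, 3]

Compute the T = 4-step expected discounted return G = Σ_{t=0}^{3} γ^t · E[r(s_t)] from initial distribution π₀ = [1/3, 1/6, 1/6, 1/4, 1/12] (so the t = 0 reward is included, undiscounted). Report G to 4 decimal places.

t=0: π = [0.3333, 0.1667, 0.1667, 0.2500, 0.0833], E[r] = 0.9167, γ^t·E[r] = 0.916667, running G = 0.916667
t=1: π = [0.2361, 0.1736, 0.1944, 0.2014, 0.1944], E[r] = 1.4375, γ^t·E[r] = 1.006250, running G = 1.922917
t=2: π = [0.2228, 0.1921, 0.1840, 0.1991, 0.2020], E[r] = 1.5365, γ^t·E[r] = 0.752865, running G = 2.675781
t=3: π = [0.2219, 0.1970, 0.1832, 0.1958, 0.2022], E[r] = 1.5659, γ^t·E[r] = 0.537095, running G = 3.212877

G = 3.2129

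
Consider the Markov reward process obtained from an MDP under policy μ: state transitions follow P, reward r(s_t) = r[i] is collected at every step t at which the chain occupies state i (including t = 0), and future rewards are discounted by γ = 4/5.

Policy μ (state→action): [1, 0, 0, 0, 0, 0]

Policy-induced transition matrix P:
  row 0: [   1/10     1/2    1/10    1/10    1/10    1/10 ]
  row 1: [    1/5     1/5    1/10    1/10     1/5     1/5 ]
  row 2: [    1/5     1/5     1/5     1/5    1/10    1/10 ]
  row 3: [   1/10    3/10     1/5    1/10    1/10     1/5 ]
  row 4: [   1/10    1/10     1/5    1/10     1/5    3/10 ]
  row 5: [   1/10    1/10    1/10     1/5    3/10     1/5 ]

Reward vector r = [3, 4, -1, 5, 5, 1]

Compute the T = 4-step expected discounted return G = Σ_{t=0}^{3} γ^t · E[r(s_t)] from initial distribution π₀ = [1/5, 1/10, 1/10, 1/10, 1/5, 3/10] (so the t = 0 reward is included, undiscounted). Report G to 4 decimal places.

G = 8.3570

t=0: π = [0.2000, 0.1000, 0.1000, 0.1000, 0.2000, 0.3000], E[r] = 2.7000, γ^t·E[r] = 2.700000, running G = 2.700000
t=1: π = [0.1200, 0.2200, 0.1400, 0.1400, 0.1900, 0.1900], E[r] = 2.9400, γ^t·E[r] = 2.352000, running G = 5.052000
t=2: π = [0.1360, 0.2120, 0.1470, 0.1330, 0.1790, 0.1930], E[r] = 2.8620, γ^t·E[r] = 1.831680, running G = 6.883680
t=3: π = [0.1359, 0.2169, 0.1459, 0.1340, 0.1777, 0.1896], E[r] = 2.8775, γ^t·E[r] = 1.473280, running G = 8.356960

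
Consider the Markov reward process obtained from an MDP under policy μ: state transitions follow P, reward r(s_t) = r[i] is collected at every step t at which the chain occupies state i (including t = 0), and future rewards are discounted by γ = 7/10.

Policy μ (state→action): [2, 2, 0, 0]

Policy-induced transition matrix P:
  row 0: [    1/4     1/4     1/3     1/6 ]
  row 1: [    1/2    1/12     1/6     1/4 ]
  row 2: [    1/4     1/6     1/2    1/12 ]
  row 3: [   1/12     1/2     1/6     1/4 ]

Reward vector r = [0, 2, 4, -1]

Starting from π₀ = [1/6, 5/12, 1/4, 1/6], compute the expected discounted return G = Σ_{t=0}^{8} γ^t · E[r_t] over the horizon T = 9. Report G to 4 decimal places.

t=0: π = [0.1667, 0.4167, 0.2500, 0.1667], E[r] = 1.6667, γ^t·E[r] = 1.666667, running G = 1.666667
t=1: π = [0.3264, 0.2014, 0.2778, 0.1944], E[r] = 1.3194, γ^t·E[r] = 0.923611, running G = 2.590278
t=2: π = [0.2679, 0.2419, 0.3137, 0.1765], E[r] = 1.5619, γ^t·E[r] = 0.765341, running G = 3.355619
t=3: π = [0.2811, 0.2277, 0.3159, 0.1754], E[r] = 1.5435, γ^t·E[r] = 0.529404, running G = 3.885023
t=4: π = [0.2777, 0.2296, 0.3188, 0.1739], E[r] = 1.5604, γ^t·E[r] = 0.374660, running G = 4.259683
t=5: π = [0.2784, 0.2287, 0.3192, 0.1737], E[r] = 1.5604, γ^t·E[r] = 0.262263, running G = 4.521946
t=6: π = [0.2782, 0.2287, 0.3195, 0.1736], E[r] = 1.5617, γ^t·E[r] = 0.183737, running G = 4.705683
t=7: π = [0.2782, 0.2287, 0.3195, 0.1736], E[r] = 1.5618, γ^t·E[r] = 0.128625, running G = 4.834307
t=8: π = [0.2782, 0.2287, 0.3195, 0.1736], E[r] = 1.5620, γ^t·E[r] = 0.090043, running G = 4.924351

G = 4.9244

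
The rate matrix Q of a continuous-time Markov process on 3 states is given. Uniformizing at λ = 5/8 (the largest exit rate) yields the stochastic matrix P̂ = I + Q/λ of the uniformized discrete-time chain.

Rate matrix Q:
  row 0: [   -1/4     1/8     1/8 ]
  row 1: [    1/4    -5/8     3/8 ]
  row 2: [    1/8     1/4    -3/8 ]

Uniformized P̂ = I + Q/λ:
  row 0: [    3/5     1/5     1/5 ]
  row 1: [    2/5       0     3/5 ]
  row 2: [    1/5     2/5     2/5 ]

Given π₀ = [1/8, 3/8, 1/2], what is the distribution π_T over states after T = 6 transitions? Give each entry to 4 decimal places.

t=0: π = [0.1250, 0.3750, 0.5000]
t=1: π = [0.3250, 0.2250, 0.4500]
t=2: π = [0.3750, 0.2450, 0.3800]
t=3: π = [0.3990, 0.2270, 0.3740]
t=4: π = [0.4050, 0.2294, 0.3656]
t=5: π = [0.4079, 0.2272, 0.3649]
t=6: π = [0.4086, 0.2275, 0.3639]

π = [0.4086, 0.2275, 0.3639]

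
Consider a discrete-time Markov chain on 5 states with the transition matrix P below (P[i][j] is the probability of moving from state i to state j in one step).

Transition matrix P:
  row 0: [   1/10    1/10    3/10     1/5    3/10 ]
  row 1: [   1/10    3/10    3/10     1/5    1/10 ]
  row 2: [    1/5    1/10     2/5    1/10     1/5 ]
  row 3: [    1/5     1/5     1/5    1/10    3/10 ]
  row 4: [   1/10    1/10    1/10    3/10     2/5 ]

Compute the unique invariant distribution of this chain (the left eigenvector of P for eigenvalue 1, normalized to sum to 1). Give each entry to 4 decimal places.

π = [0.1436, 0.1480, 0.2524, 0.1836, 0.2724]

Balance equations π_j = Σ_i π_i·P[i][j]:
  π_0 = 1/10·π_0 + 1/10·π_1 + 1/5·π_2 + 1/5·π_3 + 1/10·π_4
  π_1 = 1/10·π_0 + 3/10·π_1 + 1/10·π_2 + 1/5·π_3 + 1/10·π_4
  π_2 = 3/10·π_0 + 3/10·π_1 + 2/5·π_2 + 1/5·π_3 + 1/10·π_4
  π_3 = 1/5·π_0 + 1/5·π_1 + 1/10·π_2 + 1/10·π_3 + 3/10·π_4
  normalize: π_0 + π_1 + π_2 + π_3 + π_4 = 1
Solving the linear system gives exactly π = [55/383, 170/1149, 290/1149, 211/1149, 313/1149].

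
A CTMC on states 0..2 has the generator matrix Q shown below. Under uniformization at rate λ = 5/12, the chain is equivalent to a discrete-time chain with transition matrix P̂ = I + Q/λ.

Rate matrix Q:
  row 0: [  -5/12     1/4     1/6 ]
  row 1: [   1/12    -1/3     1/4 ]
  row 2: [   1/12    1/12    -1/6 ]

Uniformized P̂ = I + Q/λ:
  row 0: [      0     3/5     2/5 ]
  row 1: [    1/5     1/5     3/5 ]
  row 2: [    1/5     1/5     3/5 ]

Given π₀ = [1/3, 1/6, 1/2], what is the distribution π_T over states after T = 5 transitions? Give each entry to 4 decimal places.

π = [0.1666, 0.2668, 0.5666]

t=0: π = [0.3333, 0.1667, 0.5000]
t=1: π = [0.1333, 0.3333, 0.5333]
t=2: π = [0.1733, 0.2533, 0.5733]
t=3: π = [0.1653, 0.2693, 0.5653]
t=4: π = [0.1669, 0.2661, 0.5669]
t=5: π = [0.1666, 0.2668, 0.5666]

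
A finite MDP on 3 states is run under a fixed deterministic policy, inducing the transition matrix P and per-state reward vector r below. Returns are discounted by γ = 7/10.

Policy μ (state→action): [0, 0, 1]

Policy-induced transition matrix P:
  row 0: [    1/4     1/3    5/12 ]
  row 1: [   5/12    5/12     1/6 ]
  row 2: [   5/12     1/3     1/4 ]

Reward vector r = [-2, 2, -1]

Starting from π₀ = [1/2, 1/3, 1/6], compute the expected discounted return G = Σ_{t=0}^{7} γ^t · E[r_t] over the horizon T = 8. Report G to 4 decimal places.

t=0: π = [0.5000, 0.3333, 0.1667], E[r] = -0.5000, γ^t·E[r] = -0.500000, running G = -0.500000
t=1: π = [0.3333, 0.3611, 0.3056], E[r] = -0.2500, γ^t·E[r] = -0.175000, running G = -0.675000
t=2: π = [0.3611, 0.3634, 0.2755], E[r] = -0.2708, γ^t·E[r] = -0.132708, running G = -0.807708
t=3: π = [0.3565, 0.3636, 0.2799], E[r] = -0.2656, γ^t·E[r] = -0.091109, running G = -0.898818
t=4: π = [0.3573, 0.3636, 0.2791], E[r] = -0.2663, γ^t·E[r] = -0.063950, running G = -0.962768
t=5: π = [0.3571, 0.3636, 0.2792], E[r] = -0.2662, γ^t·E[r] = -0.044743, running G = -1.007511
t=6: π = [0.3571, 0.3636, 0.2792], E[r] = -0.2662, γ^t·E[r] = -0.031323, running G = -1.038833
t=7: π = [0.3571, 0.3636, 0.2792], E[r] = -0.2662, γ^t·E[r] = -0.021925, running G = -1.060759

G = -1.0608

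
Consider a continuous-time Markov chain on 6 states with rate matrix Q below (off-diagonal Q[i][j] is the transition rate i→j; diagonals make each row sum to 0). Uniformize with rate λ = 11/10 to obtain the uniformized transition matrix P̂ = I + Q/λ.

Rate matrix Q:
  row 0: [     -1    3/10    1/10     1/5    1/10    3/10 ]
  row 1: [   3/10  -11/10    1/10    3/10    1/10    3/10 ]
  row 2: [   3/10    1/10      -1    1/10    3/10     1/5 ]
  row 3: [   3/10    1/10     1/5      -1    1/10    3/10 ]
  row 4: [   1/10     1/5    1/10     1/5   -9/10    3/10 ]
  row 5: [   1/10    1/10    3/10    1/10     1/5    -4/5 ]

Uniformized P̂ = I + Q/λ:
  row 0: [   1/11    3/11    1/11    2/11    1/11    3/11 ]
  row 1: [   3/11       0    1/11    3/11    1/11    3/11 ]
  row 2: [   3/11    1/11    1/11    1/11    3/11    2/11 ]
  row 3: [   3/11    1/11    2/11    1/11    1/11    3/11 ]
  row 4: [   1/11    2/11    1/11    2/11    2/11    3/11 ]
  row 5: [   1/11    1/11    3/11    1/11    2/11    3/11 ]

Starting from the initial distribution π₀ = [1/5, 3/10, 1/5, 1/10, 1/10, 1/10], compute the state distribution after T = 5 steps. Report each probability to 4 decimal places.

t=0: π = [0.2000, 0.3000, 0.2000, 0.1000, 0.1000, 0.1000]
t=1: π = [0.2000, 0.1091, 0.1182, 0.1727, 0.1455, 0.2545]
t=2: π = [0.1636, 0.1306, 0.1529, 0.1421, 0.1488, 0.2620]
t=3: π = [0.1683, 0.1223, 0.1515, 0.1431, 0.1560, 0.2588]
t=4: π = [0.1667, 0.1246, 0.1510, 0.1426, 0.1562, 0.2590]
t=5: π = [0.1669, 0.1241, 0.1510, 0.1429, 0.1561, 0.2590]

π = [0.1669, 0.1241, 0.1510, 0.1429, 0.1561, 0.2590]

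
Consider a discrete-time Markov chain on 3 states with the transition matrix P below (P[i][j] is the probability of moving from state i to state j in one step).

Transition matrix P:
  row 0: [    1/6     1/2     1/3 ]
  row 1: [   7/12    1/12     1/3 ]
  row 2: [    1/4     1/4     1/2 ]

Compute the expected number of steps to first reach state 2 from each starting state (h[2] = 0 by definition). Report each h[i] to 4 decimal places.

h = [3.0000, 3.0000, 0.0000]

First-step conditioning: h[2] = 0; for i ≠ 2, h[i] = 1 + Σ_k P[i][k]·h[k].
  h[0] = 1 + 1/6·h[0] + 1/2·h[1]
  h[1] = 1 + 7/12·h[0] + 1/12·h[1]
Solving the 2×2 linear system over states ≠ 2 gives exactly h = [3, 3, 0] (h[2] = 0 is the target).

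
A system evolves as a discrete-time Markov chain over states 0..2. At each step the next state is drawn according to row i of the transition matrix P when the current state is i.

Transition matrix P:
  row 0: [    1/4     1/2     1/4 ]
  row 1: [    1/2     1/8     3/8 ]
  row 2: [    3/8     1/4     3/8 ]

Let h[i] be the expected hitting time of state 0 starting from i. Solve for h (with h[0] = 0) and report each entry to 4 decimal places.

First-step conditioning: h[0] = 0; for i ≠ 0, h[i] = 1 + Σ_k P[i][k]·h[k].
  h[1] = 1 + 1/8·h[1] + 3/8·h[2]
  h[2] = 1 + 1/4·h[1] + 3/8·h[2]
Solving the 2×2 linear system over states ≠ 0 gives exactly h = [0, 64/29, 72/29] (h[0] = 0 is the target).

h = [0.0000, 2.2069, 2.4828]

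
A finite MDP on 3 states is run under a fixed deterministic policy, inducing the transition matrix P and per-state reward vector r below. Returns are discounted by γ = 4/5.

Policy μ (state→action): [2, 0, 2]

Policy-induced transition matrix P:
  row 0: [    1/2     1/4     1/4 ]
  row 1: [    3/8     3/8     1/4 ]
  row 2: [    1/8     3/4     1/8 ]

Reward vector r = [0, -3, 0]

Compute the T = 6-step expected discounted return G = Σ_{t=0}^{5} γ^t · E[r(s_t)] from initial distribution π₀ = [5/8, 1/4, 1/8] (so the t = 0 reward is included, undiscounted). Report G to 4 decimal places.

G = -3.9075

t=0: π = [0.6250, 0.2500, 0.1250], E[r] = -0.7500, γ^t·E[r] = -0.750000, running G = -0.750000
t=1: π = [0.4219, 0.3438, 0.2344], E[r] = -1.0313, γ^t·E[r] = -0.825000, running G = -1.575000
t=2: π = [0.3691, 0.4102, 0.2207], E[r] = -1.2305, γ^t·E[r] = -0.787500, running G = -2.362500
t=3: π = [0.3660, 0.4116, 0.2224], E[r] = -1.2349, γ^t·E[r] = -0.632250, running G = -2.994750
t=4: π = [0.3651, 0.4127, 0.2222], E[r] = -1.2380, γ^t·E[r] = -0.507075, running G = -3.501825
t=5: π = [0.3651, 0.4127, 0.2222], E[r] = -1.2380, γ^t·E[r] = -0.405683, running G = -3.907508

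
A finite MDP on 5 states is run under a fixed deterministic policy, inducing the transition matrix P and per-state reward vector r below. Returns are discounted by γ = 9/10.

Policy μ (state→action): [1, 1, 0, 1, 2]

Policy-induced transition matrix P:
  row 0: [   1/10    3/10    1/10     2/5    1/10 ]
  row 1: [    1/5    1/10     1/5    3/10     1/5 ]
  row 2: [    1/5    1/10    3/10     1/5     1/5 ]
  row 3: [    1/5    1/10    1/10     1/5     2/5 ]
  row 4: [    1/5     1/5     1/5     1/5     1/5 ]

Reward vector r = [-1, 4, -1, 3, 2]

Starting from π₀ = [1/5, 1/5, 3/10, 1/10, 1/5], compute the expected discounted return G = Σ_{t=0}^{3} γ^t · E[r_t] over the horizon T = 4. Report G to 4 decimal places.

G = 4.5990

t=0: π = [0.2000, 0.2000, 0.3000, 0.1000, 0.2000], E[r] = 1.0000, γ^t·E[r] = 1.000000, running G = 1.000000
t=1: π = [0.1800, 0.1600, 0.2000, 0.2600, 0.2000], E[r] = 1.4400, γ^t·E[r] = 1.296000, running G = 2.296000
t=2: π = [0.1820, 0.1560, 0.1760, 0.2520, 0.2340], E[r] = 1.4900, γ^t·E[r] = 1.206900, running G = 3.502900
t=3: π = [0.1818, 0.1598, 0.1742, 0.2520, 0.2322], E[r] = 1.5036, γ^t·E[r] = 1.096124, running G = 4.599024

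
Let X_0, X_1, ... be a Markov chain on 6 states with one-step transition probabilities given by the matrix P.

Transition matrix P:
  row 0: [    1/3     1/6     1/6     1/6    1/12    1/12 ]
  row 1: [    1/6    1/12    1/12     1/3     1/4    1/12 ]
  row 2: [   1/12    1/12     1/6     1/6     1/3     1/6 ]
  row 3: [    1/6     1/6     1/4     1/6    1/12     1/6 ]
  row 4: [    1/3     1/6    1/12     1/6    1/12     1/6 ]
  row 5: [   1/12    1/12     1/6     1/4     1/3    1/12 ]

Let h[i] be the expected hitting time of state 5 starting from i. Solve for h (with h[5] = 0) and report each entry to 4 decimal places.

h = [8.0249, 7.8812, 7.2177, 7.2889, 7.4234, 0.0000]

First-step conditioning: h[5] = 0; for i ≠ 5, h[i] = 1 + Σ_k P[i][k]·h[k].
  h[0] = 1 + 1/3·h[0] + 1/6·h[1] + 1/6·h[2] + 1/6·h[3] + 1/12·h[4]
  h[1] = 1 + 1/6·h[0] + 1/12·h[1] + 1/12·h[2] + 1/3·h[3] + 1/4·h[4]
  h[2] = 1 + 1/12·h[0] + 1/12·h[1] + 1/6·h[2] + 1/6·h[3] + 1/3·h[4]
  h[3] = 1 + 1/6·h[0] + 1/6·h[1] + 1/4·h[2] + 1/6·h[3] + 1/12·h[4]
  h[4] = 1 + 1/3·h[0] + 1/6·h[1] + 1/12·h[2] + 1/6·h[3] + 1/12·h[4]
Solving the 5×5 linear system over states ≠ 5 gives exactly h = [68364/8519, 67140/8519, 8784/1217, 62094/8519, 63240/8519, 0] (h[5] = 0 is the target).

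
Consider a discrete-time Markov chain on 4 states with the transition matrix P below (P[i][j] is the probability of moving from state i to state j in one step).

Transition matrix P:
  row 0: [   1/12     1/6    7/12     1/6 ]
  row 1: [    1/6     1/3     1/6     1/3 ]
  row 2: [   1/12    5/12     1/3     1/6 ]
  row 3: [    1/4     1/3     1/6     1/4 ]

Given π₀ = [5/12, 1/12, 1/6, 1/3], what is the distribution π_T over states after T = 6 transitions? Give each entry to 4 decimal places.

t=0: π = [0.4167, 0.0833, 0.1667, 0.3333]
t=1: π = [0.1458, 0.2778, 0.3681, 0.2083]
t=2: π = [0.1412, 0.3397, 0.2888, 0.2303]
t=3: π = [0.1500, 0.3339, 0.2736, 0.2425]
t=4: π = [0.1516, 0.3311, 0.2748, 0.2425]
t=5: π = [0.1513, 0.3310, 0.2756, 0.2421]
t=6: π = [0.1513, 0.3311, 0.2757, 0.2420]

π = [0.1513, 0.3311, 0.2757, 0.2420]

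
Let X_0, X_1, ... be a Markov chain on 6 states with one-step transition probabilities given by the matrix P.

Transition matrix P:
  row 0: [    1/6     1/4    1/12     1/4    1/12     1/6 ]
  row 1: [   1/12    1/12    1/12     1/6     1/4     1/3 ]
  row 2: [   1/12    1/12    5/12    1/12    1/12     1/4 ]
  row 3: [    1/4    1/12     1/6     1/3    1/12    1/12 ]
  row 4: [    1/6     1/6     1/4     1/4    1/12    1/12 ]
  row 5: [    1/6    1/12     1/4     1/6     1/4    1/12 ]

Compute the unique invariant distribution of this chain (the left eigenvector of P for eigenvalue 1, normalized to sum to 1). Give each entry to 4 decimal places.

π = [0.1551, 0.1201, 0.2243, 0.2061, 0.1306, 0.1637]

Balance equations π_j = Σ_i π_i·P[i][j]:
  π_0 = 1/6·π_0 + 1/12·π_1 + 1/12·π_2 + 1/4·π_3 + 1/6·π_4 + 1/6·π_5
  π_1 = 1/4·π_0 + 1/12·π_1 + 1/12·π_2 + 1/12·π_3 + 1/6·π_4 + 1/12·π_5
  π_2 = 1/12·π_0 + 1/12·π_1 + 5/12·π_2 + 1/6·π_3 + 1/4·π_4 + 1/4·π_5
  π_3 = 1/4·π_0 + 1/6·π_1 + 1/12·π_2 + 1/3·π_3 + 1/4·π_4 + 1/6·π_5
  π_4 = 1/12·π_0 + 1/4·π_1 + 1/12·π_2 + 1/12·π_3 + 1/12·π_4 + 1/4·π_5
  normalize: π_0 + π_1 + π_2 + π_3 + π_4 + π_5 = 1
Solving the linear system gives exactly π = [30783/198416, 23825/198416, 44513/198416, 20451/99208, 12959/99208, 32475/198416].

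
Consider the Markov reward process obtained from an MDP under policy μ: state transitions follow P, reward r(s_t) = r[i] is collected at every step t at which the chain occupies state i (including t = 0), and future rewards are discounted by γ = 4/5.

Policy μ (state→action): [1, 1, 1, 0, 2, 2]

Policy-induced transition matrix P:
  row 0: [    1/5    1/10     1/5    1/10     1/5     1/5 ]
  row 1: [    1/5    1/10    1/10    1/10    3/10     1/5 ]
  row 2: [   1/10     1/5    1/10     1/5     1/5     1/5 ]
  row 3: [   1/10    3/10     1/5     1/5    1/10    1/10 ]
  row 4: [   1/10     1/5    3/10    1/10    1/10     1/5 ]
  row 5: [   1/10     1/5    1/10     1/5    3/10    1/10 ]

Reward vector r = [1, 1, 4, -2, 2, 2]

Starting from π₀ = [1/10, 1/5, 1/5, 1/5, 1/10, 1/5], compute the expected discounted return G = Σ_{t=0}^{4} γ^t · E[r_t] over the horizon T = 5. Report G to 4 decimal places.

G = 4.6071

t=0: π = [0.1000, 0.2000, 0.2000, 0.2000, 0.1000, 0.2000], E[r] = 1.3000, γ^t·E[r] = 1.300000, running G = 1.300000
t=1: π = [0.1300, 0.1900, 0.1500, 0.1600, 0.2100, 0.1600], E[r] = 1.3400, γ^t·E[r] = 1.072000, running G = 2.372000
t=2: π = [0.1320, 0.1840, 0.1710, 0.1470, 0.1980, 0.1680], E[r] = 1.4380, γ^t·E[r] = 0.920320, running G = 3.292320
t=3: π = [0.1316, 0.1831, 0.1675, 0.1486, 0.2007, 0.1685], E[r] = 1.4259, γ^t·E[r] = 0.730061, running G = 4.022381
t=4: π = [0.1315, 0.1834, 0.1682, 0.1485, 0.2002, 0.1683], E[r] = 1.4276, γ^t·E[r] = 0.584753, running G = 4.607134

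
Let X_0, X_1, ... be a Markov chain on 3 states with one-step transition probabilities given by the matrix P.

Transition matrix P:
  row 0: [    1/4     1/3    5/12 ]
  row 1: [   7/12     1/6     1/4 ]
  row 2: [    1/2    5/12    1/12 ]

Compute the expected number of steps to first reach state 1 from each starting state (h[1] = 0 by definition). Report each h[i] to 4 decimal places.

h = [2.7826, 0.0000, 2.6087]

First-step conditioning: h[1] = 0; for i ≠ 1, h[i] = 1 + Σ_k P[i][k]·h[k].
  h[0] = 1 + 1/4·h[0] + 5/12·h[2]
  h[2] = 1 + 1/2·h[0] + 1/12·h[2]
Solving the 2×2 linear system over states ≠ 1 gives exactly h = [64/23, 0, 60/23] (h[1] = 0 is the target).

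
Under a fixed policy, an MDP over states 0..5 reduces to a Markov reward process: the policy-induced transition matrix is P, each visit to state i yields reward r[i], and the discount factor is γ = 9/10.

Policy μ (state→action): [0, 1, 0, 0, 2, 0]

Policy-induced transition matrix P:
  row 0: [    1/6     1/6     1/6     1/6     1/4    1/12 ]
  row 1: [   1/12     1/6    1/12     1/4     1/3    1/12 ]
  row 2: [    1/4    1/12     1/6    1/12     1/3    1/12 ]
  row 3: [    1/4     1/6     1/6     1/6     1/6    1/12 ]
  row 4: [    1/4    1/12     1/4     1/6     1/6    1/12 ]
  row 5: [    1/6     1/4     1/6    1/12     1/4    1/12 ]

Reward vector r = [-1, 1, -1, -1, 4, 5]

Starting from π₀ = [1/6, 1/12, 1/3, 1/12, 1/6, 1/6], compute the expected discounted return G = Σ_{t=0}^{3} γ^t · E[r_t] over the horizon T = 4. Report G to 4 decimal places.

t=0: π = [0.1667, 0.0833, 0.3333, 0.0833, 0.1667, 0.1667], E[r] = 1.0000, γ^t·E[r] = 1.000000, running G = 1.000000
t=1: π = [0.2083, 0.1389, 0.1736, 0.1319, 0.2639, 0.0833], E[r] = 1.0972, γ^t·E[r] = 0.987500, running G = 1.987500
t=2: π = [0.2025, 0.1372, 0.1771, 0.1568, 0.2431, 0.0833], E[r] = 0.9896, γ^t·E[r] = 0.801563, running G = 2.789063
t=3: π = [0.2033, 0.1386, 0.1755, 0.1564, 0.2429, 0.0833], E[r] = 0.9915, γ^t·E[r] = 0.722813, running G = 3.511875

G = 3.5119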